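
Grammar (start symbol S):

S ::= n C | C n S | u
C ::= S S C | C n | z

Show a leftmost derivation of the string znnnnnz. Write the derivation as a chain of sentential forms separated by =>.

S => CnS => CnnS => CnnnS => CnnnnS => znnnnS => znnnnnC => znnnnnz

S => CnS   [S ::= C n S]
CnS => CnnS   [C ::= C n]
CnnS => CnnnS   [C ::= C n]
CnnnS => CnnnnS   [C ::= C n]
CnnnnS => znnnnS   [C ::= z]
znnnnS => znnnnnC   [S ::= n C]
znnnnnC => znnnnnz   [C ::= z]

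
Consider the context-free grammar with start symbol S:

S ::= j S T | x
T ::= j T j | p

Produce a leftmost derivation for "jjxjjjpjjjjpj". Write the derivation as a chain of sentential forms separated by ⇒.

S ⇒ jST   [S ::= j S T]
jST ⇒ jjSTT   [S ::= j S T]
jjSTT ⇒ jjxTT   [S ::= x]
jjxTT ⇒ jjxjTjT   [T ::= j T j]
jjxjTjT ⇒ jjxjjTjjT   [T ::= j T j]
jjxjjTjjT ⇒ jjxjjjTjjjT   [T ::= j T j]
jjxjjjTjjjT ⇒ jjxjjjpjjjT   [T ::= p]
jjxjjjpjjjT ⇒ jjxjjjpjjjjTj   [T ::= j T j]
jjxjjjpjjjjTj ⇒ jjxjjjpjjjjpj   [T ::= p]

S ⇒ jST ⇒ jjSTT ⇒ jjxTT ⇒ jjxjTjT ⇒ jjxjjTjjT ⇒ jjxjjjTjjjT ⇒ jjxjjjpjjjT ⇒ jjxjjjpjjjjTj ⇒ jjxjjjpjjjjpj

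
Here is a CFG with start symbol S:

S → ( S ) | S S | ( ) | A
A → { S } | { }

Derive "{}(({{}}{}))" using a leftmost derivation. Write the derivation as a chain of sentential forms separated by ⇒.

S ⇒ SS   [S → S S]
SS ⇒ AS   [S → A]
AS ⇒ {}S   [A → { }]
{}S ⇒ {}(S)   [S → ( S )]
{}(S) ⇒ {}((S))   [S → ( S )]
{}((S)) ⇒ {}((SS))   [S → S S]
{}((SS)) ⇒ {}((AS))   [S → A]
{}((AS)) ⇒ {}(({S}S))   [A → { S }]
{}(({S}S)) ⇒ {}(({A}S))   [S → A]
{}(({A}S)) ⇒ {}(({{}}S))   [A → { }]
{}(({{}}S)) ⇒ {}(({{}}A))   [S → A]
{}(({{}}A)) ⇒ {}(({{}}{}))   [A → { }]

S⇒SS⇒AS⇒{}S⇒{}(S)⇒{}((S))⇒{}((SS))⇒{}((AS))⇒{}(({S}S))⇒{}(({A}S))⇒{}(({{}}S))⇒{}(({{}}A))⇒{}(({{}}{}))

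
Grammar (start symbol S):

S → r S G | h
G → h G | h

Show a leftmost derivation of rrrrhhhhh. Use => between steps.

S => rSG => rrSGG => rrrSGGG => rrrrSGGGG => rrrrhGGGG => rrrrhhGGG => rrrrhhhGG => rrrrhhhhG => rrrrhhhhh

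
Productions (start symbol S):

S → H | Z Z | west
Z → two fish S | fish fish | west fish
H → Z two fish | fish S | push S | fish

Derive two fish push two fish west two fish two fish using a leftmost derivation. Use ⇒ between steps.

S ⇒ H ⇒ Z two fish ⇒ two fish S two fish ⇒ two fish H two fish ⇒ two fish push S two fish ⇒ two fish push H two fish ⇒ two fish push Z two fish two fish ⇒ two fish push two fish S two fish two fish ⇒ two fish push two fish west two fish two fish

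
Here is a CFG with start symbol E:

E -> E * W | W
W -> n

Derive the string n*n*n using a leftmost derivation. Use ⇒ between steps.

E ⇒ E*W ⇒ E*W*W ⇒ W*W*W ⇒ n*W*W ⇒ n*n*W ⇒ n*n*n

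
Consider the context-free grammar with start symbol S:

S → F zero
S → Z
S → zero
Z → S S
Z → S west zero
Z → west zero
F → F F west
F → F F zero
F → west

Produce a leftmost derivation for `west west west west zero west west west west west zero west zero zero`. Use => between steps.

S => F zero => F F zero zero => F F zero F zero zero => F F west F zero F zero zero => F F west F west F zero F zero zero => F F zero F west F west F zero F zero zero => F F west F zero F west F west F zero F zero zero => west F west F zero F west F west F zero F zero zero => west west west F zero F west F west F zero F zero zero => west west west west zero F west F west F zero F zero zero => west west west west zero west west F west F zero F zero zero => west west west west zero west west west west F zero F zero zero => west west west west zero west west west west west zero F zero zero => west west west west zero west west west west west zero west zero zero

S => F zero   [S → F zero]
F zero => F F zero zero   [F → F F zero]
F F zero zero => F F zero F zero zero   [F → F F zero]
F F zero F zero zero => F F west F zero F zero zero   [F → F F west]
F F west F zero F zero zero => F F west F west F zero F zero zero   [F → F F west]
F F west F west F zero F zero zero => F F zero F west F west F zero F zero zero   [F → F F zero]
F F zero F west F west F zero F zero zero => F F west F zero F west F west F zero F zero zero   [F → F F west]
F F west F zero F west F west F zero F zero zero => west F west F zero F west F west F zero F zero zero   [F → west]
west F west F zero F west F west F zero F zero zero => west west west F zero F west F west F zero F zero zero   [F → west]
west west west F zero F west F west F zero F zero zero => west west west west zero F west F west F zero F zero zero   [F → west]
west west west west zero F west F west F zero F zero zero => west west west west zero west west F west F zero F zero zero   [F → west]
west west west west zero west west F west F zero F zero zero => west west west west zero west west west west F zero F zero zero   [F → west]
west west west west zero west west west west F zero F zero zero => west west west west zero west west west west west zero F zero zero   [F → west]
west west west west zero west west west west west zero F zero zero => west west west west zero west west west west west zero west zero zero   [F → west]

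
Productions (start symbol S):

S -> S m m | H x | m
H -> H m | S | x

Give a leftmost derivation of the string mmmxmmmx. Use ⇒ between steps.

S⇒Hx⇒Hmx⇒Hmmx⇒Hmmmx⇒Smmmx⇒Hxmmmx⇒Sxmmmx⇒Smmxmmmx⇒mmmxmmmx

S ⇒ Hx   [S -> H x]
Hx ⇒ Hmx   [H -> H m]
Hmx ⇒ Hmmx   [H -> H m]
Hmmx ⇒ Hmmmx   [H -> H m]
Hmmmx ⇒ Smmmx   [H -> S]
Smmmx ⇒ Hxmmmx   [S -> H x]
Hxmmmx ⇒ Sxmmmx   [H -> S]
Sxmmmx ⇒ Smmxmmmx   [S -> S m m]
Smmxmmmx ⇒ mmmxmmmx   [S -> m]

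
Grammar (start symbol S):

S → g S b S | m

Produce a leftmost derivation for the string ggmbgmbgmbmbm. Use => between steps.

S=>gSbS=>ggSbSbS=>ggmbSbS=>ggmbgSbSbS=>ggmbgmbSbS=>ggmbgmbgSbSbS=>ggmbgmbgmbSbS=>ggmbgmbgmbmbS=>ggmbgmbgmbmbm

S => gSbS   [S → g S b S]
gSbS => ggSbSbS   [S → g S b S]
ggSbSbS => ggmbSbS   [S → m]
ggmbSbS => ggmbgSbSbS   [S → g S b S]
ggmbgSbSbS => ggmbgmbSbS   [S → m]
ggmbgmbSbS => ggmbgmbgSbSbS   [S → g S b S]
ggmbgmbgSbSbS => ggmbgmbgmbSbS   [S → m]
ggmbgmbgmbSbS => ggmbgmbgmbmbS   [S → m]
ggmbgmbgmbmbS => ggmbgmbgmbmbm   [S → m]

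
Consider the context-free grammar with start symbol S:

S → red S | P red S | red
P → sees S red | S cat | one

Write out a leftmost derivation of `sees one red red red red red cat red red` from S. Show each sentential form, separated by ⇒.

S ⇒ P red S   [S → P red S]
P red S ⇒ S cat red S   [P → S cat]
S cat red S ⇒ P red S cat red S   [S → P red S]
P red S cat red S ⇒ sees S red red S cat red S   [P → sees S red]
sees S red red S cat red S ⇒ sees P red S red red S cat red S   [S → P red S]
sees P red S red red S cat red S ⇒ sees one red S red red S cat red S   [P → one]
sees one red S red red S cat red S ⇒ sees one red red red red S cat red S   [S → red]
sees one red red red red S cat red S ⇒ sees one red red red red red cat red S   [S → red]
sees one red red red red red cat red S ⇒ sees one red red red red red cat red red   [S → red]

S ⇒ P red S ⇒ S cat red S ⇒ P red S cat red S ⇒ sees S red red S cat red S ⇒ sees P red S red red S cat red S ⇒ sees one red S red red S cat red S ⇒ sees one red red red red S cat red S ⇒ sees one red red red red red cat red S ⇒ sees one red red red red red cat red red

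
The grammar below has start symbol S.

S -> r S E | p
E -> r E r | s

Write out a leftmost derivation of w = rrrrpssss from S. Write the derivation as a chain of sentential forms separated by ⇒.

S ⇒ rSE   [S -> r S E]
rSE ⇒ rrSEE   [S -> r S E]
rrSEE ⇒ rrrSEEE   [S -> r S E]
rrrSEEE ⇒ rrrrSEEEE   [S -> r S E]
rrrrSEEEE ⇒ rrrrpEEEE   [S -> p]
rrrrpEEEE ⇒ rrrrpsEEE   [E -> s]
rrrrpsEEE ⇒ rrrrpssEE   [E -> s]
rrrrpssEE ⇒ rrrrpsssE   [E -> s]
rrrrpsssE ⇒ rrrrpssss   [E -> s]

S ⇒ rSE ⇒ rrSEE ⇒ rrrSEEE ⇒ rrrrSEEEE ⇒ rrrrpEEEE ⇒ rrrrpsEEE ⇒ rrrrpssEE ⇒ rrrrpsssE ⇒ rrrrpssss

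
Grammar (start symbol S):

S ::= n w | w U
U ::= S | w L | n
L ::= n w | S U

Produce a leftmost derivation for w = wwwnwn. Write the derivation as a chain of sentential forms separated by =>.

S=>wU=>wwL=>wwSU=>wwwUU=>wwwnU=>wwwnS=>wwwnwU=>wwwnwn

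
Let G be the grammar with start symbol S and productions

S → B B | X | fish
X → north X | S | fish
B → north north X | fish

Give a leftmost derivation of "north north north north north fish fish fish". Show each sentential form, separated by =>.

S => B B => north north X B => north north north X B => north north north north X B => north north north north north X B => north north north north north S B => north north north north north B B B => north north north north north fish B B => north north north north north fish fish B => north north north north north fish fish fish

S => B B   [S → B B]
B B => north north X B   [B → north north X]
north north X B => north north north X B   [X → north X]
north north north X B => north north north north X B   [X → north X]
north north north north X B => north north north north north X B   [X → north X]
north north north north north X B => north north north north north S B   [X → S]
north north north north north S B => north north north north north B B B   [S → B B]
north north north north north B B B => north north north north north fish B B   [B → fish]
north north north north north fish B B => north north north north north fish fish B   [B → fish]
north north north north north fish fish B => north north north north north fish fish fish   [B → fish]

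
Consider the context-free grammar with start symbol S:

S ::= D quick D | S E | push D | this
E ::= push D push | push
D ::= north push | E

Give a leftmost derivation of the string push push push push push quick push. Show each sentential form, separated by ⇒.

S ⇒ D quick D   [S ::= D quick D]
D quick D ⇒ E quick D   [D ::= E]
E quick D ⇒ push D push quick D   [E ::= push D push]
push D push quick D ⇒ push E push quick D   [D ::= E]
push E push quick D ⇒ push push D push push quick D   [E ::= push D push]
push push D push push quick D ⇒ push push E push push quick D   [D ::= E]
push push E push push quick D ⇒ push push push push push quick D   [E ::= push]
push push push push push quick D ⇒ push push push push push quick E   [D ::= E]
push push push push push quick E ⇒ push push push push push quick push   [E ::= push]

S ⇒ D quick D ⇒ E quick D ⇒ push D push quick D ⇒ push E push quick D ⇒ push push D push push quick D ⇒ push push E push push quick D ⇒ push push push push push quick D ⇒ push push push push push quick E ⇒ push push push push push quick push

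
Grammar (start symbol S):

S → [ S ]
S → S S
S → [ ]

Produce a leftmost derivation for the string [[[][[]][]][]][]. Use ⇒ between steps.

S ⇒ SS ⇒ [S]S ⇒ [SS]S ⇒ [[S]S]S ⇒ [[SS]S]S ⇒ [[SSS]S]S ⇒ [[[]SS]S]S ⇒ [[[][S]S]S]S ⇒ [[[][[]]S]S]S ⇒ [[[][[]][]]S]S ⇒ [[[][[]][]][]]S ⇒ [[[][[]][]][]][]

S ⇒ SS   [S → S S]
SS ⇒ [S]S   [S → [ S ]]
[S]S ⇒ [SS]S   [S → S S]
[SS]S ⇒ [[S]S]S   [S → [ S ]]
[[S]S]S ⇒ [[SS]S]S   [S → S S]
[[SS]S]S ⇒ [[SSS]S]S   [S → S S]
[[SSS]S]S ⇒ [[[]SS]S]S   [S → [ ]]
[[[]SS]S]S ⇒ [[[][S]S]S]S   [S → [ S ]]
[[[][S]S]S]S ⇒ [[[][[]]S]S]S   [S → [ ]]
[[[][[]]S]S]S ⇒ [[[][[]][]]S]S   [S → [ ]]
[[[][[]][]]S]S ⇒ [[[][[]][]][]]S   [S → [ ]]
[[[][[]][]][]]S ⇒ [[[][[]][]][]][]   [S → [ ]]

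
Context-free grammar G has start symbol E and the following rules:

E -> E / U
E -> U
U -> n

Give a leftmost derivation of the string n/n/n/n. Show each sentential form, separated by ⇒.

E ⇒ E/U   [E -> E / U]
E/U ⇒ E/U/U   [E -> E / U]
E/U/U ⇒ E/U/U/U   [E -> E / U]
E/U/U/U ⇒ U/U/U/U   [E -> U]
U/U/U/U ⇒ n/U/U/U   [U -> n]
n/U/U/U ⇒ n/n/U/U   [U -> n]
n/n/U/U ⇒ n/n/n/U   [U -> n]
n/n/n/U ⇒ n/n/n/n   [U -> n]

E ⇒ E/U ⇒ E/U/U ⇒ E/U/U/U ⇒ U/U/U/U ⇒ n/U/U/U ⇒ n/n/U/U ⇒ n/n/n/U ⇒ n/n/n/n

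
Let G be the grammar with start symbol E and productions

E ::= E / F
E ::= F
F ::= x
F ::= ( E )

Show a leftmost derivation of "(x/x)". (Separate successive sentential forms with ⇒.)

E ⇒ F ⇒ (E) ⇒ (E/F) ⇒ (F/F) ⇒ (x/F) ⇒ (x/x)

E ⇒ F   [E ::= F]
F ⇒ (E)   [F ::= ( E )]
(E) ⇒ (E/F)   [E ::= E / F]
(E/F) ⇒ (F/F)   [E ::= F]
(F/F) ⇒ (x/F)   [F ::= x]
(x/F) ⇒ (x/x)   [F ::= x]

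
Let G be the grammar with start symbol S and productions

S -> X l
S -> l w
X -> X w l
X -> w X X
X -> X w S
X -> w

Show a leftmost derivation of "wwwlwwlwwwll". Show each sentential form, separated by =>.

S => Xl => Xwll => wXXwll => wXwSXwll => wXwSwSXwll => wwwSwSXwll => wwwlwwSXwll => wwwlwwlwXwll => wwwlwwlwwwll

S => Xl   [S -> X l]
Xl => Xwll   [X -> X w l]
Xwll => wXXwll   [X -> w X X]
wXXwll => wXwSXwll   [X -> X w S]
wXwSXwll => wXwSwSXwll   [X -> X w S]
wXwSwSXwll => wwwSwSXwll   [X -> w]
wwwSwSXwll => wwwlwwSXwll   [S -> l w]
wwwlwwSXwll => wwwlwwlwXwll   [S -> l w]
wwwlwwlwXwll => wwwlwwlwwwll   [X -> w]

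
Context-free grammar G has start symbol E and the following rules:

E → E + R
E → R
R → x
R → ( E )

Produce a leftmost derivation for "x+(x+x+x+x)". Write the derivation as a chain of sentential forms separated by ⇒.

E ⇒ E+R ⇒ R+R ⇒ x+R ⇒ x+(E) ⇒ x+(E+R) ⇒ x+(E+R+R) ⇒ x+(E+R+R+R) ⇒ x+(R+R+R+R) ⇒ x+(x+R+R+R) ⇒ x+(x+x+R+R) ⇒ x+(x+x+x+R) ⇒ x+(x+x+x+x)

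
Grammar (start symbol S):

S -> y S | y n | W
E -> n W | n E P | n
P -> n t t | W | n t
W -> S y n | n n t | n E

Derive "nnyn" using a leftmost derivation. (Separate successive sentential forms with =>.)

S => W   [S -> W]
W => Syn   [W -> S y n]
Syn => Wyn   [S -> W]
Wyn => nEyn   [W -> n E]
nEyn => nnyn   [E -> n]

S=>W=>Syn=>Wyn=>nEyn=>nnyn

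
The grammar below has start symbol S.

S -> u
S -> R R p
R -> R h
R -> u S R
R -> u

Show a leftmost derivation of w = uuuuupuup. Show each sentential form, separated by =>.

S => RRp   [S -> R R p]
RRp => uSRRp   [R -> u S R]
uSRRp => uRRpRRp   [S -> R R p]
uRRpRRp => uuSRRpRRp   [R -> u S R]
uuSRRpRRp => uuuRRpRRp   [S -> u]
uuuRRpRRp => uuuuRpRRp   [R -> u]
uuuuRpRRp => uuuuupRRp   [R -> u]
uuuuupRRp => uuuuupuRp   [R -> u]
uuuuupuRp => uuuuupuup   [R -> u]

S=>RRp=>uSRRp=>uRRpRRp=>uuSRRpRRp=>uuuRRpRRp=>uuuuRpRRp=>uuuuupRRp=>uuuuupuRp=>uuuuupuup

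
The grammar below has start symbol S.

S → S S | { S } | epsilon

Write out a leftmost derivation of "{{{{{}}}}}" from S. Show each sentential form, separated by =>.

S => {S} => {{S}} => {{{S}}} => {{{{S}}}} => {{{{{S}}}}} => {{{{{}}}}}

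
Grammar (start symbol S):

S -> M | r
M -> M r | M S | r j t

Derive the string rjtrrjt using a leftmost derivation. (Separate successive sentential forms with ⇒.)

S ⇒ M ⇒ MS ⇒ MrS ⇒ rjtrS ⇒ rjtrM ⇒ rjtrrjt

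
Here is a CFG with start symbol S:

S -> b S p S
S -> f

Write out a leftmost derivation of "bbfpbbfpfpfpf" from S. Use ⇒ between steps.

S ⇒ bSpS ⇒ bbSpSpS ⇒ bbfpSpS ⇒ bbfpbSpSpS ⇒ bbfpbbSpSpSpS ⇒ bbfpbbfpSpSpS ⇒ bbfpbbfpfpSpS ⇒ bbfpbbfpfpfpS ⇒ bbfpbbfpfpfpf

S ⇒ bSpS   [S -> b S p S]
bSpS ⇒ bbSpSpS   [S -> b S p S]
bbSpSpS ⇒ bbfpSpS   [S -> f]
bbfpSpS ⇒ bbfpbSpSpS   [S -> b S p S]
bbfpbSpSpS ⇒ bbfpbbSpSpSpS   [S -> b S p S]
bbfpbbSpSpSpS ⇒ bbfpbbfpSpSpS   [S -> f]
bbfpbbfpSpSpS ⇒ bbfpbbfpfpSpS   [S -> f]
bbfpbbfpfpSpS ⇒ bbfpbbfpfpfpS   [S -> f]
bbfpbbfpfpfpS ⇒ bbfpbbfpfpfpf   [S -> f]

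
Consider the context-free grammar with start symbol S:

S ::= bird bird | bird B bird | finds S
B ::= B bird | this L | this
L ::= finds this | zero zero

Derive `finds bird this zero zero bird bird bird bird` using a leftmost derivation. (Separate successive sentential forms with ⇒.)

S ⇒ finds S   [S ::= finds S]
finds S ⇒ finds bird B bird   [S ::= bird B bird]
finds bird B bird ⇒ finds bird B bird bird   [B ::= B bird]
finds bird B bird bird ⇒ finds bird B bird bird bird   [B ::= B bird]
finds bird B bird bird bird ⇒ finds bird B bird bird bird bird   [B ::= B bird]
finds bird B bird bird bird bird ⇒ finds bird this L bird bird bird bird   [B ::= this L]
finds bird this L bird bird bird bird ⇒ finds bird this zero zero bird bird bird bird   [L ::= zero zero]

S ⇒ finds S ⇒ finds bird B bird ⇒ finds bird B bird bird ⇒ finds bird B bird bird bird ⇒ finds bird B bird bird bird bird ⇒ finds bird this L bird bird bird bird ⇒ finds bird this zero zero bird bird bird bird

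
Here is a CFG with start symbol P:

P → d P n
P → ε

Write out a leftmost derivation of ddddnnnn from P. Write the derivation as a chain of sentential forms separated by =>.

P => dPn => ddPnn => dddPnnn => ddddPnnnn => ddddnnnn

P => dPn   [P → d P n]
dPn => ddPnn   [P → d P n]
ddPnn => dddPnnn   [P → d P n]
dddPnnn => ddddPnnnn   [P → d P n]
ddddPnnnn => ddddnnnn   [P → ε]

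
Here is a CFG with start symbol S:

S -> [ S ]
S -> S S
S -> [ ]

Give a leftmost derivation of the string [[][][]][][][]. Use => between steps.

S=>SS=>SSS=>SSSS=>[S]SSS=>[SS]SSS=>[SSS]SSS=>[[]SS]SSS=>[[][]S]SSS=>[[][][]]SSS=>[[][][]][]SS=>[[][][]][][]S=>[[][][]][][][]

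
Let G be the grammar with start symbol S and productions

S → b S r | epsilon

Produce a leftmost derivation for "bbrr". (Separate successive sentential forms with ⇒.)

S ⇒ bSr   [S → b S r]
bSr ⇒ bbSrr   [S → b S r]
bbSrr ⇒ bbrr   [S → epsilon]

S ⇒ bSr ⇒ bbSrr ⇒ bbrr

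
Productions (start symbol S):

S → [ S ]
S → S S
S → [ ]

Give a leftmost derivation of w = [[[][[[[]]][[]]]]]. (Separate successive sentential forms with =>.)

S => [S]   [S → [ S ]]
[S] => [[S]]   [S → [ S ]]
[[S]] => [[SS]]   [S → S S]
[[SS]] => [[[]S]]   [S → [ ]]
[[[]S]] => [[[][S]]]   [S → [ S ]]
[[[][S]]] => [[[][SS]]]   [S → S S]
[[[][SS]]] => [[[][[S]S]]]   [S → [ S ]]
[[[][[S]S]]] => [[[][[[S]]S]]]   [S → [ S ]]
[[[][[[S]]S]]] => [[[][[[[]]]S]]]   [S → [ ]]
[[[][[[[]]]S]]] => [[[][[[[]]][S]]]]   [S → [ S ]]
[[[][[[[]]][S]]]] => [[[][[[[]]][[]]]]]   [S → [ ]]

S=>[S]=>[[S]]=>[[SS]]=>[[[]S]]=>[[[][S]]]=>[[[][SS]]]=>[[[][[S]S]]]=>[[[][[[S]]S]]]=>[[[][[[[]]]S]]]=>[[[][[[[]]][S]]]]=>[[[][[[[]]][[]]]]]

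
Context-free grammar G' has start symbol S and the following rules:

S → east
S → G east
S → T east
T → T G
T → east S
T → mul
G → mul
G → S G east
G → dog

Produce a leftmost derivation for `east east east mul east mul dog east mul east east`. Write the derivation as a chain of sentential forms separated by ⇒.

S ⇒ T east ⇒ east S east ⇒ east T east east ⇒ east T G east east ⇒ east east S G east east ⇒ east east T east G east east ⇒ east east T G east G east east ⇒ east east T G G east G east east ⇒ east east east S G G east G east east ⇒ east east east T east G G east G east east ⇒ east east east mul east G G east G east east ⇒ east east east mul east mul G east G east east ⇒ east east east mul east mul dog east G east east ⇒ east east east mul east mul dog east mul east east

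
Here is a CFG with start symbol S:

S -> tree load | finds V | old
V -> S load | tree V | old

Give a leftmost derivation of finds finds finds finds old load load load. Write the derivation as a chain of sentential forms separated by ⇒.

S ⇒ finds V   [S -> finds V]
finds V ⇒ finds S load   [V -> S load]
finds S load ⇒ finds finds V load   [S -> finds V]
finds finds V load ⇒ finds finds S load load   [V -> S load]
finds finds S load load ⇒ finds finds finds V load load   [S -> finds V]
finds finds finds V load load ⇒ finds finds finds S load load load   [V -> S load]
finds finds finds S load load load ⇒ finds finds finds finds V load load load   [S -> finds V]
finds finds finds finds V load load load ⇒ finds finds finds finds old load load load   [V -> old]

S ⇒ finds V ⇒ finds S load ⇒ finds finds V load ⇒ finds finds S load load ⇒ finds finds finds V load load ⇒ finds finds finds S load load load ⇒ finds finds finds finds V load load load ⇒ finds finds finds finds old load load load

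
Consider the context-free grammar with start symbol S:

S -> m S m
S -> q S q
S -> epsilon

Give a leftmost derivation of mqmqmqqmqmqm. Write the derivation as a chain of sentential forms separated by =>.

S => mSm   [S -> m S m]
mSm => mqSqm   [S -> q S q]
mqSqm => mqmSmqm   [S -> m S m]
mqmSmqm => mqmqSqmqm   [S -> q S q]
mqmqSqmqm => mqmqmSmqmqm   [S -> m S m]
mqmqmSmqmqm => mqmqmqSqmqmqm   [S -> q S q]
mqmqmqSqmqmqm => mqmqmqqmqmqm   [S -> epsilon]

S => mSm => mqSqm => mqmSmqm => mqmqSqmqm => mqmqmSmqmqm => mqmqmqSqmqmqm => mqmqmqqmqmqm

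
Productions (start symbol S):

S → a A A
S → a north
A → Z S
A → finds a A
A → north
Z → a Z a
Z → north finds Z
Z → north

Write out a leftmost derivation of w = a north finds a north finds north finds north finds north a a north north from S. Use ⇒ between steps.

S ⇒ a A A ⇒ a Z S A ⇒ a north finds Z S A ⇒ a north finds a Z a S A ⇒ a north finds a north finds Z a S A ⇒ a north finds a north finds north finds Z a S A ⇒ a north finds a north finds north finds north finds Z a S A ⇒ a north finds a north finds north finds north finds north a S A ⇒ a north finds a north finds north finds north finds north a a north A ⇒ a north finds a north finds north finds north finds north a a north north

S ⇒ a A A   [S → a A A]
a A A ⇒ a Z S A   [A → Z S]
a Z S A ⇒ a north finds Z S A   [Z → north finds Z]
a north finds Z S A ⇒ a north finds a Z a S A   [Z → a Z a]
a north finds a Z a S A ⇒ a north finds a north finds Z a S A   [Z → north finds Z]
a north finds a north finds Z a S A ⇒ a north finds a north finds north finds Z a S A   [Z → north finds Z]
a north finds a north finds north finds Z a S A ⇒ a north finds a north finds north finds north finds Z a S A   [Z → north finds Z]
a north finds a north finds north finds north finds Z a S A ⇒ a north finds a north finds north finds north finds north a S A   [Z → north]
a north finds a north finds north finds north finds north a S A ⇒ a north finds a north finds north finds north finds north a a north A   [S → a north]
a north finds a north finds north finds north finds north a a north A ⇒ a north finds a north finds north finds north finds north a a north north   [A → north]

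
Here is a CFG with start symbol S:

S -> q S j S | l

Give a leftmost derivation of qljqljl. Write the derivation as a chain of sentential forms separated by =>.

S => qSjS => qljS => qljqSjS => qljqljS => qljqljl

S => qSjS   [S -> q S j S]
qSjS => qljS   [S -> l]
qljS => qljqSjS   [S -> q S j S]
qljqSjS => qljqljS   [S -> l]
qljqljS => qljqljl   [S -> l]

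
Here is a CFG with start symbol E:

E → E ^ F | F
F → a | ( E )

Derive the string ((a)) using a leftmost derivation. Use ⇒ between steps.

E ⇒ F   [E → F]
F ⇒ (E)   [F → ( E )]
(E) ⇒ (F)   [E → F]
(F) ⇒ ((E))   [F → ( E )]
((E)) ⇒ ((F))   [E → F]
((F)) ⇒ ((a))   [F → a]

E⇒F⇒(E)⇒(F)⇒((E))⇒((F))⇒((a))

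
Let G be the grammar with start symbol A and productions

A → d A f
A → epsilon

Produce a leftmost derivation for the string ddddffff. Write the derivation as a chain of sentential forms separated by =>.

A => dAf   [A → d A f]
dAf => ddAff   [A → d A f]
ddAff => dddAfff   [A → d A f]
dddAfff => ddddAffff   [A → d A f]
ddddAffff => ddddffff   [A → epsilon]

A=>dAf=>ddAff=>dddAfff=>ddddAffff=>ddddffff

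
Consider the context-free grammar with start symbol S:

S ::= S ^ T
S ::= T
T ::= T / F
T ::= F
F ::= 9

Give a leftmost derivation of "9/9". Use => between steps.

S => T => T/F => F/F => 9/F => 9/9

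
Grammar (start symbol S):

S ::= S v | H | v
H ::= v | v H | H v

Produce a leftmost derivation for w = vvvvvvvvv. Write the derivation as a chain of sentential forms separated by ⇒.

S ⇒ Sv ⇒ Svv ⇒ Svvv ⇒ Svvvv ⇒ Hvvvv ⇒ vHvvvv ⇒ vvHvvvv ⇒ vvvHvvvv ⇒ vvvvHvvvv ⇒ vvvvvvvvv

S ⇒ Sv   [S ::= S v]
Sv ⇒ Svv   [S ::= S v]
Svv ⇒ Svvv   [S ::= S v]
Svvv ⇒ Svvvv   [S ::= S v]
Svvvv ⇒ Hvvvv   [S ::= H]
Hvvvv ⇒ vHvvvv   [H ::= v H]
vHvvvv ⇒ vvHvvvv   [H ::= v H]
vvHvvvv ⇒ vvvHvvvv   [H ::= v H]
vvvHvvvv ⇒ vvvvHvvvv   [H ::= v H]
vvvvHvvvv ⇒ vvvvvvvvv   [H ::= v]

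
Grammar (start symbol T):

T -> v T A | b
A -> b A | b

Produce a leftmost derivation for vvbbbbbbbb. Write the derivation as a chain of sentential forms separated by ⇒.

T ⇒ vTA   [T -> v T A]
vTA ⇒ vvTAA   [T -> v T A]
vvTAA ⇒ vvbAA   [T -> b]
vvbAA ⇒ vvbbAA   [A -> b A]
vvbbAA ⇒ vvbbbAA   [A -> b A]
vvbbbAA ⇒ vvbbbbAA   [A -> b A]
vvbbbbAA ⇒ vvbbbbbAA   [A -> b A]
vvbbbbbAA ⇒ vvbbbbbbAA   [A -> b A]
vvbbbbbbAA ⇒ vvbbbbbbbA   [A -> b]
vvbbbbbbbA ⇒ vvbbbbbbbb   [A -> b]

T⇒vTA⇒vvTAA⇒vvbAA⇒vvbbAA⇒vvbbbAA⇒vvbbbbAA⇒vvbbbbbAA⇒vvbbbbbbAA⇒vvbbbbbbbA⇒vvbbbbbbbb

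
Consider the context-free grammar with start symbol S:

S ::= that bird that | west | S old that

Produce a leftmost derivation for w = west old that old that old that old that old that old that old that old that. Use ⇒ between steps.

S ⇒ S old that ⇒ S old that old that ⇒ S old that old that old that ⇒ S old that old that old that old that ⇒ S old that old that old that old that old that ⇒ S old that old that old that old that old that old that ⇒ S old that old that old that old that old that old that old that ⇒ S old that old that old that old that old that old that old that old that ⇒ west old that old that old that old that old that old that old that old that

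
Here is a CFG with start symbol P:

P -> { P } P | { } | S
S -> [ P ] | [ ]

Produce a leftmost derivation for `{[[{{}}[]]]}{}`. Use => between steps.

P => {P}P   [P -> { P } P]
{P}P => {S}P   [P -> S]
{S}P => {[P]}P   [S -> [ P ]]
{[P]}P => {[S]}P   [P -> S]
{[S]}P => {[[P]]}P   [S -> [ P ]]
{[[P]]}P => {[[{P}P]]}P   [P -> { P } P]
{[[{P}P]]}P => {[[{{}}P]]}P   [P -> { }]
{[[{{}}P]]}P => {[[{{}}S]]}P   [P -> S]
{[[{{}}S]]}P => {[[{{}}[]]]}P   [S -> [ ]]
{[[{{}}[]]]}P => {[[{{}}[]]]}{}   [P -> { }]

P=>{P}P=>{S}P=>{[P]}P=>{[S]}P=>{[[P]]}P=>{[[{P}P]]}P=>{[[{{}}P]]}P=>{[[{{}}S]]}P=>{[[{{}}[]]]}P=>{[[{{}}[]]]}{}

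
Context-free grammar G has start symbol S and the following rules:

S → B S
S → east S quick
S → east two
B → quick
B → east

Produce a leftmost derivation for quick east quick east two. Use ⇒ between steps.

S ⇒ B S ⇒ quick S ⇒ quick B S ⇒ quick east S ⇒ quick east B S ⇒ quick east quick S ⇒ quick east quick east two

S ⇒ B S   [S → B S]
B S ⇒ quick S   [B → quick]
quick S ⇒ quick B S   [S → B S]
quick B S ⇒ quick east S   [B → east]
quick east S ⇒ quick east B S   [S → B S]
quick east B S ⇒ quick east quick S   [B → quick]
quick east quick S ⇒ quick east quick east two   [S → east two]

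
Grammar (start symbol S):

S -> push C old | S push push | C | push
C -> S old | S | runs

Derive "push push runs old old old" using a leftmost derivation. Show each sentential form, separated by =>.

S => push C old => push S old old => push push C old old old => push push runs old old old

S => push C old   [S -> push C old]
push C old => push S old old   [C -> S old]
push S old old => push push C old old old   [S -> push C old]
push push C old old old => push push runs old old old   [C -> runs]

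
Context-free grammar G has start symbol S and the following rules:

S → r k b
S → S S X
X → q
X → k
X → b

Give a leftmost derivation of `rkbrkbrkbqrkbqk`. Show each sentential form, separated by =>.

S => SSX => rkbSX => rkbSSXX => rkbSSXSXX => rkbrkbSXSXX => rkbrkbrkbXSXX => rkbrkbrkbqSXX => rkbrkbrkbqrkbXX => rkbrkbrkbqrkbqX => rkbrkbrkbqrkbqk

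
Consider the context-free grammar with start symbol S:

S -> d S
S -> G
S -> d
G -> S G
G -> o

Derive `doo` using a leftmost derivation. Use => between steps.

S=>dS=>dG=>dSG=>dGG=>doG=>doo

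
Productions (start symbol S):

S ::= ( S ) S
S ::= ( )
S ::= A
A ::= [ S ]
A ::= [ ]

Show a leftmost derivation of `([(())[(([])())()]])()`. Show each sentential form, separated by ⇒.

S ⇒ (S)S   [S ::= ( S ) S]
(S)S ⇒ (A)S   [S ::= A]
(A)S ⇒ ([S])S   [A ::= [ S ]]
([S])S ⇒ ([(S)S])S   [S ::= ( S ) S]
([(S)S])S ⇒ ([(())S])S   [S ::= ( )]
([(())S])S ⇒ ([(())A])S   [S ::= A]
([(())A])S ⇒ ([(())[S]])S   [A ::= [ S ]]
([(())[S]])S ⇒ ([(())[(S)S]])S   [S ::= ( S ) S]
([(())[(S)S]])S ⇒ ([(())[((S)S)S]])S   [S ::= ( S ) S]
([(())[((S)S)S]])S ⇒ ([(())[((A)S)S]])S   [S ::= A]
([(())[((A)S)S]])S ⇒ ([(())[(([])S)S]])S   [A ::= [ ]]
([(())[(([])S)S]])S ⇒ ([(())[(([])())S]])S   [S ::= ( )]
([(())[(([])())S]])S ⇒ ([(())[(([])())()]])S   [S ::= ( )]
([(())[(([])())()]])S ⇒ ([(())[(([])())()]])()   [S ::= ( )]

S⇒(S)S⇒(A)S⇒([S])S⇒([(S)S])S⇒([(())S])S⇒([(())A])S⇒([(())[S]])S⇒([(())[(S)S]])S⇒([(())[((S)S)S]])S⇒([(())[((A)S)S]])S⇒([(())[(([])S)S]])S⇒([(())[(([])())S]])S⇒([(())[(([])())()]])S⇒([(())[(([])())()]])()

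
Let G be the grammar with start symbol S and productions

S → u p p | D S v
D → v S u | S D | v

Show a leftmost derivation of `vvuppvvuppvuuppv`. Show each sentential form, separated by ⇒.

S⇒DSv⇒vSuSv⇒vDSvuSv⇒vSDSvuSv⇒vDSvDSvuSv⇒vvSvDSvuSv⇒vvuppvDSvuSv⇒vvuppvvSvuSv⇒vvuppvvuppvuSv⇒vvuppvvuppvuuppv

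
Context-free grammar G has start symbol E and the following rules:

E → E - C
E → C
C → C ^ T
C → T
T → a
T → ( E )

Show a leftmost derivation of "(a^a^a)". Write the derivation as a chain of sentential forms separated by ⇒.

E ⇒ C ⇒ T ⇒ (E) ⇒ (C) ⇒ (C^T) ⇒ (C^T^T) ⇒ (T^T^T) ⇒ (a^T^T) ⇒ (a^a^T) ⇒ (a^a^a)

E ⇒ C   [E → C]
C ⇒ T   [C → T]
T ⇒ (E)   [T → ( E )]
(E) ⇒ (C)   [E → C]
(C) ⇒ (C^T)   [C → C ^ T]
(C^T) ⇒ (C^T^T)   [C → C ^ T]
(C^T^T) ⇒ (T^T^T)   [C → T]
(T^T^T) ⇒ (a^T^T)   [T → a]
(a^T^T) ⇒ (a^a^T)   [T → a]
(a^a^T) ⇒ (a^a^a)   [T → a]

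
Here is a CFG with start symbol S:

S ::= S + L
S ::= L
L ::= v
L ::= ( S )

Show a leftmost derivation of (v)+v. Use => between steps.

S => S+L => L+L => (S)+L => (L)+L => (v)+L => (v)+v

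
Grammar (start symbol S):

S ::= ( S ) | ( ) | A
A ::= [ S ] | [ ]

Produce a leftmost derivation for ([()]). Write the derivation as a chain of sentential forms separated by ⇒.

S ⇒ (S)   [S ::= ( S )]
(S) ⇒ (A)   [S ::= A]
(A) ⇒ ([S])   [A ::= [ S ]]
([S]) ⇒ ([()])   [S ::= ( )]

S ⇒ (S) ⇒ (A) ⇒ ([S]) ⇒ ([()])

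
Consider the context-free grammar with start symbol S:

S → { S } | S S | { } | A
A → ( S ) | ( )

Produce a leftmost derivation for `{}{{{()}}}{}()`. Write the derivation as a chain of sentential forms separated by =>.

S=>SS=>SSS=>{}SS=>{}{S}S=>{}{{S}}S=>{}{{{S}}}S=>{}{{{A}}}S=>{}{{{()}}}S=>{}{{{()}}}SS=>{}{{{()}}}{}S=>{}{{{()}}}{}A=>{}{{{()}}}{}()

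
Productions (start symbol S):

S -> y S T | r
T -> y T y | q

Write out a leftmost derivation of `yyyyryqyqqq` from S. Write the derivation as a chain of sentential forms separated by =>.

S => yST => yySTT => yyySTTT => yyyySTTTT => yyyyrTTTT => yyyyryTyTTT => yyyyryqyTTT => yyyyryqyqTT => yyyyryqyqqT => yyyyryqyqqq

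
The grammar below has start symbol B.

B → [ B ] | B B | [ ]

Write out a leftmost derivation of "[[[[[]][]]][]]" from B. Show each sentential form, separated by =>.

B=>[B]=>[BB]=>[[B]B]=>[[[B]]B]=>[[[BB]]B]=>[[[[B]B]]B]=>[[[[[]]B]]B]=>[[[[[]][]]]B]=>[[[[[]][]]][]]

B => [B]   [B → [ B ]]
[B] => [BB]   [B → B B]
[BB] => [[B]B]   [B → [ B ]]
[[B]B] => [[[B]]B]   [B → [ B ]]
[[[B]]B] => [[[BB]]B]   [B → B B]
[[[BB]]B] => [[[[B]B]]B]   [B → [ B ]]
[[[[B]B]]B] => [[[[[]]B]]B]   [B → [ ]]
[[[[[]]B]]B] => [[[[[]][]]]B]   [B → [ ]]
[[[[[]][]]]B] => [[[[[]][]]][]]   [B → [ ]]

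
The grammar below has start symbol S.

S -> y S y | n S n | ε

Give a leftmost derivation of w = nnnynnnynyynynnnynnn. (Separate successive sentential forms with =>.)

S=>nSn=>nnSnn=>nnnSnnn=>nnnySynnn=>nnnynSnynnn=>nnnynnSnnynnn=>nnnynnnSnnnynnn=>nnnynnnySynnnynnn=>nnnynnnynSnynnnynnn=>nnnynnnynySynynnnynnn=>nnnynnnynyynynnnynnn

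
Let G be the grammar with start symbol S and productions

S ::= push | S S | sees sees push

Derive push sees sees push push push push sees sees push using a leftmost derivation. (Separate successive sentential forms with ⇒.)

S ⇒ S S ⇒ S S S ⇒ S S S S ⇒ push S S S ⇒ push S S S S ⇒ push S S S S S ⇒ push sees sees push S S S S ⇒ push sees sees push push S S S ⇒ push sees sees push push push S S ⇒ push sees sees push push push push S ⇒ push sees sees push push push push sees sees push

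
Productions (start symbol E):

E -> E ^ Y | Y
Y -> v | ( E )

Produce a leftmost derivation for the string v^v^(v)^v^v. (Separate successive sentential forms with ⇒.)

E ⇒ E^Y   [E -> E ^ Y]
E^Y ⇒ E^Y^Y   [E -> E ^ Y]
E^Y^Y ⇒ E^Y^Y^Y   [E -> E ^ Y]
E^Y^Y^Y ⇒ E^Y^Y^Y^Y   [E -> E ^ Y]
E^Y^Y^Y^Y ⇒ Y^Y^Y^Y^Y   [E -> Y]
Y^Y^Y^Y^Y ⇒ v^Y^Y^Y^Y   [Y -> v]
v^Y^Y^Y^Y ⇒ v^v^Y^Y^Y   [Y -> v]
v^v^Y^Y^Y ⇒ v^v^(E)^Y^Y   [Y -> ( E )]
v^v^(E)^Y^Y ⇒ v^v^(Y)^Y^Y   [E -> Y]
v^v^(Y)^Y^Y ⇒ v^v^(v)^Y^Y   [Y -> v]
v^v^(v)^Y^Y ⇒ v^v^(v)^v^Y   [Y -> v]
v^v^(v)^v^Y ⇒ v^v^(v)^v^v   [Y -> v]

E ⇒ E^Y ⇒ E^Y^Y ⇒ E^Y^Y^Y ⇒ E^Y^Y^Y^Y ⇒ Y^Y^Y^Y^Y ⇒ v^Y^Y^Y^Y ⇒ v^v^Y^Y^Y ⇒ v^v^(E)^Y^Y ⇒ v^v^(Y)^Y^Y ⇒ v^v^(v)^Y^Y ⇒ v^v^(v)^v^Y ⇒ v^v^(v)^v^v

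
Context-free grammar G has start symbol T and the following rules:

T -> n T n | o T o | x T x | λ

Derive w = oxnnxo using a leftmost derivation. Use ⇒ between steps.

T ⇒ oTo   [T -> o T o]
oTo ⇒ oxTxo   [T -> x T x]
oxTxo ⇒ oxnTnxo   [T -> n T n]
oxnTnxo ⇒ oxnnxo   [T -> λ]

T⇒oTo⇒oxTxo⇒oxnTnxo⇒oxnnxo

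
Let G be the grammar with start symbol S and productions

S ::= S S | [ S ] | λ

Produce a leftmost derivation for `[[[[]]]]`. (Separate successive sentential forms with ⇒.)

S ⇒ SS ⇒ [S]S ⇒ [SS]S ⇒ [[S]S]S ⇒ [[[S]]S]S ⇒ [[[[S]]]S]S ⇒ [[[[]]]S]S ⇒ [[[[]]]]S ⇒ [[[[]]]]

S ⇒ SS   [S ::= S S]
SS ⇒ [S]S   [S ::= [ S ]]
[S]S ⇒ [SS]S   [S ::= S S]
[SS]S ⇒ [[S]S]S   [S ::= [ S ]]
[[S]S]S ⇒ [[[S]]S]S   [S ::= [ S ]]
[[[S]]S]S ⇒ [[[[S]]]S]S   [S ::= [ S ]]
[[[[S]]]S]S ⇒ [[[[]]]S]S   [S ::= λ]
[[[[]]]S]S ⇒ [[[[]]]]S   [S ::= λ]
[[[[]]]]S ⇒ [[[[]]]]   [S ::= λ]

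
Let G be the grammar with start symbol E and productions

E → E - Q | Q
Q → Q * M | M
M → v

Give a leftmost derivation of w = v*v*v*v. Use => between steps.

E => Q => Q*M => Q*M*M => Q*M*M*M => M*M*M*M => v*M*M*M => v*v*M*M => v*v*v*M => v*v*v*v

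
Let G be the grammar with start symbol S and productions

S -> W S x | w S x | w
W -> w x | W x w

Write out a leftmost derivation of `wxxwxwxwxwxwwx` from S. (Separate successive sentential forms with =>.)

S => WSx => WxwSx => WxwxwSx => WxwxwxwSx => WxwxwxwxwSx => WxwxwxwxwxwSx => wxxwxwxwxwxwSx => wxxwxwxwxwxwwx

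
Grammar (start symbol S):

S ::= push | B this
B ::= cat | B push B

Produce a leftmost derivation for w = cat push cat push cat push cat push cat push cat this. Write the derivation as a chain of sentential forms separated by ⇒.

S ⇒ B this ⇒ B push B this ⇒ cat push B this ⇒ cat push B push B this ⇒ cat push B push B push B this ⇒ cat push cat push B push B this ⇒ cat push cat push B push B push B this ⇒ cat push cat push cat push B push B this ⇒ cat push cat push cat push B push B push B this ⇒ cat push cat push cat push cat push B push B this ⇒ cat push cat push cat push cat push cat push B this ⇒ cat push cat push cat push cat push cat push cat this

S ⇒ B this   [S ::= B this]
B this ⇒ B push B this   [B ::= B push B]
B push B this ⇒ cat push B this   [B ::= cat]
cat push B this ⇒ cat push B push B this   [B ::= B push B]
cat push B push B this ⇒ cat push B push B push B this   [B ::= B push B]
cat push B push B push B this ⇒ cat push cat push B push B this   [B ::= cat]
cat push cat push B push B this ⇒ cat push cat push B push B push B this   [B ::= B push B]
cat push cat push B push B push B this ⇒ cat push cat push cat push B push B this   [B ::= cat]
cat push cat push cat push B push B this ⇒ cat push cat push cat push B push B push B this   [B ::= B push B]
cat push cat push cat push B push B push B this ⇒ cat push cat push cat push cat push B push B this   [B ::= cat]
cat push cat push cat push cat push B push B this ⇒ cat push cat push cat push cat push cat push B this   [B ::= cat]
cat push cat push cat push cat push cat push B this ⇒ cat push cat push cat push cat push cat push cat this   [B ::= cat]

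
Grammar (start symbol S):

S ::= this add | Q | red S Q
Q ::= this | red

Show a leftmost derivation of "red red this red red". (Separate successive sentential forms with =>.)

S => red S Q   [S ::= red S Q]
red S Q => red red S Q Q   [S ::= red S Q]
red red S Q Q => red red Q Q Q   [S ::= Q]
red red Q Q Q => red red this Q Q   [Q ::= this]
red red this Q Q => red red this red Q   [Q ::= red]
red red this red Q => red red this red red   [Q ::= red]

S => red S Q => red red S Q Q => red red Q Q Q => red red this Q Q => red red this red Q => red red this red red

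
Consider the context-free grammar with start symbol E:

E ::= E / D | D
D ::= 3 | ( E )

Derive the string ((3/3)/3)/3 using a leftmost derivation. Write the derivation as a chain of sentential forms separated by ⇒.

E ⇒ E/D   [E ::= E / D]
E/D ⇒ D/D   [E ::= D]
D/D ⇒ (E)/D   [D ::= ( E )]
(E)/D ⇒ (E/D)/D   [E ::= E / D]
(E/D)/D ⇒ (D/D)/D   [E ::= D]
(D/D)/D ⇒ ((E)/D)/D   [D ::= ( E )]
((E)/D)/D ⇒ ((E/D)/D)/D   [E ::= E / D]
((E/D)/D)/D ⇒ ((D/D)/D)/D   [E ::= D]
((D/D)/D)/D ⇒ ((3/D)/D)/D   [D ::= 3]
((3/D)/D)/D ⇒ ((3/3)/D)/D   [D ::= 3]
((3/3)/D)/D ⇒ ((3/3)/3)/D   [D ::= 3]
((3/3)/3)/D ⇒ ((3/3)/3)/3   [D ::= 3]

E ⇒ E/D ⇒ D/D ⇒ (E)/D ⇒ (E/D)/D ⇒ (D/D)/D ⇒ ((E)/D)/D ⇒ ((E/D)/D)/D ⇒ ((D/D)/D)/D ⇒ ((3/D)/D)/D ⇒ ((3/3)/D)/D ⇒ ((3/3)/3)/D ⇒ ((3/3)/3)/3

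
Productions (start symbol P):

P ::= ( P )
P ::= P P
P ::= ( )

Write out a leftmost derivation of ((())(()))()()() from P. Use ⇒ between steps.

P⇒PP⇒(P)P⇒(PP)P⇒((P)P)P⇒((())P)P⇒((())(P))P⇒((())(()))P⇒((())(()))PP⇒((())(()))()P⇒((())(()))()PP⇒((())(()))()()P⇒((())(()))()()()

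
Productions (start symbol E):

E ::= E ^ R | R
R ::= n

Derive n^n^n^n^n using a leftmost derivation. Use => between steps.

E => E^R => E^R^R => E^R^R^R => E^R^R^R^R => R^R^R^R^R => n^R^R^R^R => n^n^R^R^R => n^n^n^R^R => n^n^n^n^R => n^n^n^n^n

E => E^R   [E ::= E ^ R]
E^R => E^R^R   [E ::= E ^ R]
E^R^R => E^R^R^R   [E ::= E ^ R]
E^R^R^R => E^R^R^R^R   [E ::= E ^ R]
E^R^R^R^R => R^R^R^R^R   [E ::= R]
R^R^R^R^R => n^R^R^R^R   [R ::= n]
n^R^R^R^R => n^n^R^R^R   [R ::= n]
n^n^R^R^R => n^n^n^R^R   [R ::= n]
n^n^n^R^R => n^n^n^n^R   [R ::= n]
n^n^n^n^R => n^n^n^n^n   [R ::= n]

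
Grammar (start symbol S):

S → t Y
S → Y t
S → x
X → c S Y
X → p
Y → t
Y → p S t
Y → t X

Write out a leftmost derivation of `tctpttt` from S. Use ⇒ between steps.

S ⇒ Yt   [S → Y t]
Yt ⇒ tXt   [Y → t X]
tXt ⇒ tcSYt   [X → c S Y]
tcSYt ⇒ tcYtYt   [S → Y t]
tcYtYt ⇒ tctXtYt   [Y → t X]
tctXtYt ⇒ tctptYt   [X → p]
tctptYt ⇒ tctpttt   [Y → t]

S ⇒ Yt ⇒ tXt ⇒ tcSYt ⇒ tcYtYt ⇒ tctXtYt ⇒ tctptYt ⇒ tctpttt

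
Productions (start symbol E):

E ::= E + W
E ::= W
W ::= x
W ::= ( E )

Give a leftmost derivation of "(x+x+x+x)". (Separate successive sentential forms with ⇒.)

E ⇒ W   [E ::= W]
W ⇒ (E)   [W ::= ( E )]
(E) ⇒ (E+W)   [E ::= E + W]
(E+W) ⇒ (E+W+W)   [E ::= E + W]
(E+W+W) ⇒ (E+W+W+W)   [E ::= E + W]
(E+W+W+W) ⇒ (W+W+W+W)   [E ::= W]
(W+W+W+W) ⇒ (x+W+W+W)   [W ::= x]
(x+W+W+W) ⇒ (x+x+W+W)   [W ::= x]
(x+x+W+W) ⇒ (x+x+x+W)   [W ::= x]
(x+x+x+W) ⇒ (x+x+x+x)   [W ::= x]

E⇒W⇒(E)⇒(E+W)⇒(E+W+W)⇒(E+W+W+W)⇒(W+W+W+W)⇒(x+W+W+W)⇒(x+x+W+W)⇒(x+x+x+W)⇒(x+x+x+x)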